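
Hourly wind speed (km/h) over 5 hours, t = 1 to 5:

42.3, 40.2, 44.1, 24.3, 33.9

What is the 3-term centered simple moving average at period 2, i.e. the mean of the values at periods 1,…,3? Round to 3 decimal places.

Sum of periods 1–3: 42.3 + 40.2 + 44.1 = 126.6
Divide by 3: 126.6 / 3 = 42.200

42.200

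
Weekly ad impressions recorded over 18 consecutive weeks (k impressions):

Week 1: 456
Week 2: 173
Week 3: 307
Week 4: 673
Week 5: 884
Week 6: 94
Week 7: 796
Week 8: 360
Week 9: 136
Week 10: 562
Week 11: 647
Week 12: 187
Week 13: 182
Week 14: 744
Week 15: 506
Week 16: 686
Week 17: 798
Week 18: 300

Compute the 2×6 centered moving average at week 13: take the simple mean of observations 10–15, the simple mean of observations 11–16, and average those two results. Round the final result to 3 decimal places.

Sum over 10–15: 562 + 647 + 187 + 182 + 744 + 506 = 2828
Sum over 11–16: 647 + 187 + 182 + 744 + 506 + 686 = 2952
CMA at t=13 = (2828 + 2952) / (2·6) = 5780 / 12 = 481.667

481.667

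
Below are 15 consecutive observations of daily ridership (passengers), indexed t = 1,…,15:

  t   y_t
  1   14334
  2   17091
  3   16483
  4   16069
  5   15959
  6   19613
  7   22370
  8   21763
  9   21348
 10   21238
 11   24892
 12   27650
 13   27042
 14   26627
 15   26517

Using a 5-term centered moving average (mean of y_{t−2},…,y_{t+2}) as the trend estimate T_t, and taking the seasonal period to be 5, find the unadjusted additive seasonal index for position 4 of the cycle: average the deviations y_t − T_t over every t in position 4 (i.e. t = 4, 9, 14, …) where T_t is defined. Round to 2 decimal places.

Season position 4 occurs at t = 4, 9 (where T_t is defined).
t=4: T_4 = 17043.0000; y_4 − T_4 = 16069 − 17043.0000 = -974.0000
t=9: T_9 = 22322.2000; y_9 − T_9 = 21348 − 22322.2000 = -974.2000
Mean deviation: (-974.0000 + -974.2000) / 2 = -974.10

-974.10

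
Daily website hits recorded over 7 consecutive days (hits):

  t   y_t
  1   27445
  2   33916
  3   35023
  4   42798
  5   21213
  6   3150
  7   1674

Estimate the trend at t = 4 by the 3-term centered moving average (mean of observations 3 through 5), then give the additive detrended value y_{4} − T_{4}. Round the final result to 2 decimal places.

Trend T_4 = (35023 + 42798 + 21213) / 3 = 99034/3 = 33011.3333
Detrended value: 42798 − 33011.3333 = 9786.67

9786.67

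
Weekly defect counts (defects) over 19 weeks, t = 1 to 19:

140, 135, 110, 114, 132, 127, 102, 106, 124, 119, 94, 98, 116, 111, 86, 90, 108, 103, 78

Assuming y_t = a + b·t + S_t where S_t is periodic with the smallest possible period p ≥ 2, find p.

4

First differences y_{t+1} − y_t: -5, -25, 4, 18, -5, -25, 4, 18, -5, -25, …
The difference pattern repeats every 4 terms and not for any smaller step, so p = 4.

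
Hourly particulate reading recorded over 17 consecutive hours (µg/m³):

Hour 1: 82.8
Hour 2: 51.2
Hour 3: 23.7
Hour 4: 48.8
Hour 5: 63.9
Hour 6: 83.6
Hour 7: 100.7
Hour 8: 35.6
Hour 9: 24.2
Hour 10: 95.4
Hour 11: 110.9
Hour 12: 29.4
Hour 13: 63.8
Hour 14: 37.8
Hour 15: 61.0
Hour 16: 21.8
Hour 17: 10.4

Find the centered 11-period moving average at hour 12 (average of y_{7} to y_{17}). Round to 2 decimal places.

Sum of periods 7–17: 100.7 + 35.6 + 24.2 + 95.4 + 110.9 + 29.4 + 63.8 + 37.8 + 61.0 + 21.8 + 10.4 = 591.0
Divide by 11: 591.0 / 11 = 53.73

53.73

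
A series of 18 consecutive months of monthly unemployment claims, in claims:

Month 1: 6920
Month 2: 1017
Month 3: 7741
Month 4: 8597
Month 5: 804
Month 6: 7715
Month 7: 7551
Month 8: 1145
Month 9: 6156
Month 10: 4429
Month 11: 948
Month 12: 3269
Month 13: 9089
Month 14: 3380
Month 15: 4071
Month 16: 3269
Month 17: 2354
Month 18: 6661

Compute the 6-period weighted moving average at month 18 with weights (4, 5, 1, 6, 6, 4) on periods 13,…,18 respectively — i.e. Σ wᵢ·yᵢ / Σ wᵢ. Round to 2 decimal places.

4527.27

Weighted sum: 4·9089 + 5·3380 + 1·4071 + 6·3269 + 6·2354 + 4·6661 = 36356 + 16900 + 4071 + 19614 + 14124 + 26644 = 117709
Weight total: 4 + 5 + 1 + 6 + 6 + 4 = 26
WMA = 117709 / 26 = 4527.27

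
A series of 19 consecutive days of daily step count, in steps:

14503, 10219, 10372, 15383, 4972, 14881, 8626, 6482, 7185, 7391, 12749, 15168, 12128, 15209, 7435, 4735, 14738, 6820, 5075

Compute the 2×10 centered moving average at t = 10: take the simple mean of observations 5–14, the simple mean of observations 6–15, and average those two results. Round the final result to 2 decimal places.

10602.25

Sum over 5–14: 4972 + 14881 + 8626 + 6482 + 7185 + 7391 + 12749 + 15168 + 12128 + 15209 = 104791
Sum over 6–15: 14881 + 8626 + 6482 + 7185 + 7391 + 12749 + 15168 + 12128 + 15209 + 7435 = 107254
CMA at t=10 = (104791 + 107254) / (2·10) = 212045 / 20 = 10602.25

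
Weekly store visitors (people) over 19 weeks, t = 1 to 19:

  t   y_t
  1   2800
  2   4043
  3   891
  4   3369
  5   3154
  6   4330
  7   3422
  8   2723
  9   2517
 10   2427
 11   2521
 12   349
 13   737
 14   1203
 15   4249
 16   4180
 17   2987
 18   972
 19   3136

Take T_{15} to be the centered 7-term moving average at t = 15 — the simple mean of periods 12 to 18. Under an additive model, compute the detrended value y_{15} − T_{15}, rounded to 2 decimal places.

2152.29

Trend T_15 = (349 + 737 + 1203 + 4249 + 4180 + 2987 + 972) / 7 = 14677/7 = 2096.7143
Detrended value: 4249 − 2096.7143 = 2152.29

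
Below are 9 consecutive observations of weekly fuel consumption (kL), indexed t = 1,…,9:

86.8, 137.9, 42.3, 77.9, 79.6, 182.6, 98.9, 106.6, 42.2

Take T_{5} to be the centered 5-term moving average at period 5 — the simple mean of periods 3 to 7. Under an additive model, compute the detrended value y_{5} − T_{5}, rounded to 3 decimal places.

-16.660

Trend T_5 = (42.3 + 77.9 + 79.6 + 182.6 + 98.9) / 5 = 481.3/5 = 96.26000
Detrended value: 79.6 − 96.26000 = -16.660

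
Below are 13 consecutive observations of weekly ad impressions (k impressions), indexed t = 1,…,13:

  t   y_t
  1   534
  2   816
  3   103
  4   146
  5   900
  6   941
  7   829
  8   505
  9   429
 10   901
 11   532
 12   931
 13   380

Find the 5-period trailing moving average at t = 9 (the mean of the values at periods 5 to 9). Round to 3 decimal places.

720.800

Sum of periods 5–9: 900 + 941 + 829 + 505 + 429 = 3604
Divide by 5: 3604 / 5 = 720.800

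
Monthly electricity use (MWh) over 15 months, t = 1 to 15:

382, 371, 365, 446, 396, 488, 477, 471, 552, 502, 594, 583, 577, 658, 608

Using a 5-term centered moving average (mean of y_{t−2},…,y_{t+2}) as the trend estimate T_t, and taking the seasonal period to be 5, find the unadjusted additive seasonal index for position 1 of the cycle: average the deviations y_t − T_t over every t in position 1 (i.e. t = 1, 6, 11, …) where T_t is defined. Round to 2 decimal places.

Season position 1 occurs at t = 6, 11 (where T_t is defined).
t=6: T_6 = 455.6000; y_6 − T_6 = 488 − 455.6000 = 32.4000
t=11: T_11 = 561.6000; y_11 − T_11 = 594 − 561.6000 = 32.4000
Mean deviation: (32.4000 + 32.4000) / 2 = 32.40

32.40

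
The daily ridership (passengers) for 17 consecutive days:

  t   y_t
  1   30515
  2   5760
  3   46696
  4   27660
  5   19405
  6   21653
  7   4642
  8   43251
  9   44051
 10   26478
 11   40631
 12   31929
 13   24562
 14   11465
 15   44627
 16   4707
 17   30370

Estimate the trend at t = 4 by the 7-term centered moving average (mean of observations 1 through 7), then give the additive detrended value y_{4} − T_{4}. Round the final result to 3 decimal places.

Trend T_4 = (30515 + 5760 + 46696 + 27660 + 19405 + 21653 + 4642) / 7 = 156331/7 = 22333.00000
Detrended value: 27660 − 22333.00000 = 5327.000

5327.000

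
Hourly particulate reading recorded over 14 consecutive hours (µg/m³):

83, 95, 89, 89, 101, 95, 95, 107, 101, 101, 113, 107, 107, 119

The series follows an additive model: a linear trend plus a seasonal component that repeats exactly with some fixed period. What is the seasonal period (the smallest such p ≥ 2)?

First differences y_{t+1} − y_t: 12, -6, 0, 12, -6, 0, 12, -6, …
The difference pattern repeats every 3 terms and not for any smaller step, so p = 3.

3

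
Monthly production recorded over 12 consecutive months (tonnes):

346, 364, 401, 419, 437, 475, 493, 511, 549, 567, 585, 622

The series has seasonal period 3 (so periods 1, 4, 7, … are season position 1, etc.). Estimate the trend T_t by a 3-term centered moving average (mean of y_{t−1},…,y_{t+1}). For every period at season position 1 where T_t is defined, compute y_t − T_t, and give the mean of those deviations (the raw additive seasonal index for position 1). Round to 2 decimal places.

Season position 1 occurs at t = 4, 7, 10 (where T_t is defined).
t=4: T_4 = 419.0000; y_4 − T_4 = 419 − 419.0000 = 0.0000
t=7: T_7 = 493.0000; y_7 − T_7 = 493 − 493.0000 = 0.0000
t=10: T_10 = 567.0000; y_10 − T_10 = 567 − 567.0000 = 0.0000
Mean deviation: (0.0000 + 0.0000 + 0.0000) / 3 = 0.00

0.00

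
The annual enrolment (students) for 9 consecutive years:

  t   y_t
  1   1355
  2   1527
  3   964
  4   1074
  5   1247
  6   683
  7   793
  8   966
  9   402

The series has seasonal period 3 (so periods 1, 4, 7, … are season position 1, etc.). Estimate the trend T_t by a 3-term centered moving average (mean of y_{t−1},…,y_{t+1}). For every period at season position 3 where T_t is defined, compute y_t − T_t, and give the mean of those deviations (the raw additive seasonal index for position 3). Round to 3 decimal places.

-224.500

Season position 3 occurs at t = 3, 6 (where T_t is defined).
t=3: T_3 = 1188.33333; y_3 − T_3 = 964 − 1188.33333 = -224.33333
t=6: T_6 = 907.66667; y_6 − T_6 = 683 − 907.66667 = -224.66667
Mean deviation: (-224.33333 + -224.66667) / 2 = -224.500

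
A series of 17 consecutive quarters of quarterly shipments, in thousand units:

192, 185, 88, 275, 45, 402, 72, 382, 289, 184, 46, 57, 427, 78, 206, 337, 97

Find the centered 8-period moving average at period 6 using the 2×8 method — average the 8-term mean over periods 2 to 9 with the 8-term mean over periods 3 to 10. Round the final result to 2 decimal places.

217.19

Sum over 2–9: 185 + 88 + 275 + 45 + 402 + 72 + 382 + 289 = 1738
Sum over 3–10: 88 + 275 + 45 + 402 + 72 + 382 + 289 + 184 = 1737
CMA at t=6 = (1738 + 1737) / (2·8) = 3475 / 16 = 217.19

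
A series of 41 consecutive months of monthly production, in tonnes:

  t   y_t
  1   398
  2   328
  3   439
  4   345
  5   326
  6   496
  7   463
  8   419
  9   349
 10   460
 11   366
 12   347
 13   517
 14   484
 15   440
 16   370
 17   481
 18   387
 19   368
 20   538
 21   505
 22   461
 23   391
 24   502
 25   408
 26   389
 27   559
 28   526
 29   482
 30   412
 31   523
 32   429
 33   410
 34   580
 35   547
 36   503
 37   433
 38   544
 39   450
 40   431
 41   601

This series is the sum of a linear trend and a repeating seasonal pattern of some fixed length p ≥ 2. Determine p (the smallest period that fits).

First differences y_{t+1} − y_t: -70, 111, -94, -19, 170, -33, -44, -70, 111, -94, -19, 170, -33, -44, -70, 111, …
The difference pattern repeats every 7 terms and not for any smaller step, so p = 7.

7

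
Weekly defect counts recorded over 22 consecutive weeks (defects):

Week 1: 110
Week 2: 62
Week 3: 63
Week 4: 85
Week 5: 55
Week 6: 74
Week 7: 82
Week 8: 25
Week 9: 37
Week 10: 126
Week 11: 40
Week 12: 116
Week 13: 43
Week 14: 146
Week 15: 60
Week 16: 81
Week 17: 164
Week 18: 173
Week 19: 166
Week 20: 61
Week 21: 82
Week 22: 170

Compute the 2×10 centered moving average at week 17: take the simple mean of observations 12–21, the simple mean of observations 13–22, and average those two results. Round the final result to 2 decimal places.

Sum over 12–21: 116 + 43 + 146 + 60 + 81 + 164 + 173 + 166 + 61 + 82 = 1092
Sum over 13–22: 43 + 146 + 60 + 81 + 164 + 173 + 166 + 61 + 82 + 170 = 1146
CMA at t=17 = (1092 + 1146) / (2·10) = 2238 / 20 = 111.90

111.90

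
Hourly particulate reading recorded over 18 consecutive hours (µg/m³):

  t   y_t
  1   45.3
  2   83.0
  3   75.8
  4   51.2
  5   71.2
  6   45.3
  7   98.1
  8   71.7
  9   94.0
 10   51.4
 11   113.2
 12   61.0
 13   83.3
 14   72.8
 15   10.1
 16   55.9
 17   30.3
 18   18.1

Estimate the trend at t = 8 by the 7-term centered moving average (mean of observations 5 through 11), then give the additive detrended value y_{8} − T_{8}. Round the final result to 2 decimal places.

Trend T_8 = (71.2 + 45.3 + 98.1 + 71.7 + 94.0 + 51.4 + 113.2) / 7 = 544.9/7 = 77.8429
Detrended value: 71.7 − 77.8429 = -6.14

-6.14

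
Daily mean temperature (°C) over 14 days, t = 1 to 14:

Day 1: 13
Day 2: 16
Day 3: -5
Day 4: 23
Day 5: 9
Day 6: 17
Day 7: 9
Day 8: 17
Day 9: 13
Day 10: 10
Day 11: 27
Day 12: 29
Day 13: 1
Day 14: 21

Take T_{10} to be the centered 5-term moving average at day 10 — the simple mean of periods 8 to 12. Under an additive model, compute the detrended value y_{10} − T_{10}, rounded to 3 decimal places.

Trend T_10 = (17 + 13 + 10 + 27 + 29) / 5 = 96/5 = 19.20000
Detrended value: 10 − 19.20000 = -9.200

-9.200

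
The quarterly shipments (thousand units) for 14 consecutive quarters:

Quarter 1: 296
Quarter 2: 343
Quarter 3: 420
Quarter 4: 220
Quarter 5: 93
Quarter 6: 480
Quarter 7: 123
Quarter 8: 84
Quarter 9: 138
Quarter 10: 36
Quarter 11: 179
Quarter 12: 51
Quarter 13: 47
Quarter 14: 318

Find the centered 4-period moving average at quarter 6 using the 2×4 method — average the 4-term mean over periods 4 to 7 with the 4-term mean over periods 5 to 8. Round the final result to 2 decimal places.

Sum over 4–7: 220 + 93 + 480 + 123 = 916
Sum over 5–8: 93 + 480 + 123 + 84 = 780
CMA at t=6 = (916 + 780) / (2·4) = 1696 / 8 = 212.00

212.00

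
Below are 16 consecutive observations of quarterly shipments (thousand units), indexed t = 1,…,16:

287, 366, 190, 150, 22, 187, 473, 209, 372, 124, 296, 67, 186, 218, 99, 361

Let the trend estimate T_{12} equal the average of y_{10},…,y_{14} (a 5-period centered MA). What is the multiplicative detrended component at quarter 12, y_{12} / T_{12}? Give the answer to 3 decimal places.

0.376

Trend T_12 = (124 + 296 + 67 + 186 + 218) / 5 = 891/5 = 178.20000
Ratio to trend: 67 / 178.20000 = 0.376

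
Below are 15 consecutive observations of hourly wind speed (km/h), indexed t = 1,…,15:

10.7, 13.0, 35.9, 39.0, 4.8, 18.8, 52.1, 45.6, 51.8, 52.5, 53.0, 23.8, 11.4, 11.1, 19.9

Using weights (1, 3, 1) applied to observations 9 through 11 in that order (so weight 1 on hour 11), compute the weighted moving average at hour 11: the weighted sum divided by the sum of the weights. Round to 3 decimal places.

52.460

Weighted sum: 1·51.8 + 3·52.5 + 1·53.0 = 51.8 + 157.5 + 53.0 = 262.3
Weight total: 1 + 3 + 1 = 5
WMA = 262.3 / 5 = 52.460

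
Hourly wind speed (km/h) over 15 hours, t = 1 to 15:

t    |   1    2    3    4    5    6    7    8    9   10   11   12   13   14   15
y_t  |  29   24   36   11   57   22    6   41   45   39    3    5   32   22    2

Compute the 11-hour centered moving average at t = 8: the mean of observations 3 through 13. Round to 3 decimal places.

27.000

Sum of periods 3–13: 36 + 11 + 57 + 22 + 6 + 41 + 45 + 39 + 3 + 5 + 32 = 297
Divide by 11: 297 / 11 = 27.000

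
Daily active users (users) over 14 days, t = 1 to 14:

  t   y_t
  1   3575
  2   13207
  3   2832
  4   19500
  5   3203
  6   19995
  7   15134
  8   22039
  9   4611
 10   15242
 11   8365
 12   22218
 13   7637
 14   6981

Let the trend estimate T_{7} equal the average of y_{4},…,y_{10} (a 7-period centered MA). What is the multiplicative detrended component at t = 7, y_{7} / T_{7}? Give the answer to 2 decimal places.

1.06

Trend T_7 = (19500 + 3203 + 19995 + 15134 + 22039 + 4611 + 15242) / 7 = 99724/7 = 14246.2857
Ratio to trend: 15134 / 14246.2857 = 1.06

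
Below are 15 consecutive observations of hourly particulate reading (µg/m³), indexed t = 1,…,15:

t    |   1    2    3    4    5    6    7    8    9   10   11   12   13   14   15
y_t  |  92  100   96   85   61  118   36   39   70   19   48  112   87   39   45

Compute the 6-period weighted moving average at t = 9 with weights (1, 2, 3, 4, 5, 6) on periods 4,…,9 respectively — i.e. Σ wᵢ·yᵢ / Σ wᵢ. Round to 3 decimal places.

62.857

Weighted sum: 1·85 + 2·61 + 3·118 + 4·36 + 5·39 + 6·70 = 85 + 122 + 354 + 144 + 195 + 420 = 1320
Weight total: 1 + 2 + 3 + 4 + 5 + 6 = 21
WMA = 1320 / 21 = 62.857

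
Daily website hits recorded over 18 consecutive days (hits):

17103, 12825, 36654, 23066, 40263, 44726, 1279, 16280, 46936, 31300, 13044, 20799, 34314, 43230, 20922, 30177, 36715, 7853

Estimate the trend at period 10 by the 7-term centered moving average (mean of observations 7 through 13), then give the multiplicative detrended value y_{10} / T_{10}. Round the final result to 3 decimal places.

Trend T_10 = (1279 + 16280 + 46936 + 31300 + 13044 + 20799 + 34314) / 7 = 163952/7 = 23421.71429
Ratio to trend: 31300 / 23421.71429 = 1.336

1.336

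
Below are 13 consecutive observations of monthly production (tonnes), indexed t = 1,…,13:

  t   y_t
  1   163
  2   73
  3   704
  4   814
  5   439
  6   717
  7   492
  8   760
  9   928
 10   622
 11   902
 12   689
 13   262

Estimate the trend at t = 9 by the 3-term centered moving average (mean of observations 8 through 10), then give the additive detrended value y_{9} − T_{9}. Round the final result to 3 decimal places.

158.000

Trend T_9 = (760 + 928 + 622) / 3 = 2310/3 = 770.00000
Detrended value: 928 − 770.00000 = 158.000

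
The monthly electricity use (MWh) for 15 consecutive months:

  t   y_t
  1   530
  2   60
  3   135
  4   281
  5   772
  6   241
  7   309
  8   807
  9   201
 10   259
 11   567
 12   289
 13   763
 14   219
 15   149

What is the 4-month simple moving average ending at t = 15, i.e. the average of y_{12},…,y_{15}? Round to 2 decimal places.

355.00

Sum of periods 12–15: 289 + 763 + 219 + 149 = 1420
Divide by 4: 1420 / 4 = 355.00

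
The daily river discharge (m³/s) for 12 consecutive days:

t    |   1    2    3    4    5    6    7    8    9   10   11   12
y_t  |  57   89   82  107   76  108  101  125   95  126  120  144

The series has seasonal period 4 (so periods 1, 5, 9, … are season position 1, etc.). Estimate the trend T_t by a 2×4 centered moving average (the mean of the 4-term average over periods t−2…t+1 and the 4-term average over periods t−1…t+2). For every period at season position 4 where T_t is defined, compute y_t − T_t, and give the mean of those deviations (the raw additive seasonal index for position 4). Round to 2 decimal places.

Season position 4 occurs at t = 4, 8 (where T_t is defined).
t=4: T_4 = 90.8750; y_4 − T_4 = 107 − 90.8750 = 16.1250
t=8: T_8 = 109.5000; y_8 − T_8 = 125 − 109.5000 = 15.5000
Mean deviation: (16.1250 + 15.5000) / 2 = 15.81

15.81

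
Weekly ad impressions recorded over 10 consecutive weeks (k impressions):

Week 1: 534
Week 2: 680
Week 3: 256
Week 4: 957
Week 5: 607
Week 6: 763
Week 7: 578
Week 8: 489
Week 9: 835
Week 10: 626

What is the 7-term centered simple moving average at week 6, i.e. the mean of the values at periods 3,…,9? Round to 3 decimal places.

Sum of periods 3–9: 256 + 957 + 607 + 763 + 578 + 489 + 835 = 4485
Divide by 7: 4485 / 7 = 640.714

640.714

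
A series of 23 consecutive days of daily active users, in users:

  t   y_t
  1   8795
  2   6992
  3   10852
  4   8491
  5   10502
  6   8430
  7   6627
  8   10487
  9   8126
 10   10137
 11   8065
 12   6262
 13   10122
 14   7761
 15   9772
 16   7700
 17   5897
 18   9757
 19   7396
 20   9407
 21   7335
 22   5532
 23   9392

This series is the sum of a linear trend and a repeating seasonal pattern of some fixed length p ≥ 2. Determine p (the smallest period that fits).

5

First differences y_{t+1} − y_t: -1803, 3860, -2361, 2011, -2072, -1803, 3860, -2361, 2011, -2072, -1803, 3860, …
The difference pattern repeats every 5 terms and not for any smaller step, so p = 5.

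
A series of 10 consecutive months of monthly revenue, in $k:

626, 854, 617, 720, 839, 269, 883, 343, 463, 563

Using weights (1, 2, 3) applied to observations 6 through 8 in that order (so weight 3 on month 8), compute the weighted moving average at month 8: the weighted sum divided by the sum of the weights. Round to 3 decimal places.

510.667

Weighted sum: 1·269 + 2·883 + 3·343 = 269 + 1766 + 1029 = 3064
Weight total: 1 + 2 + 3 = 6
WMA = 3064 / 6 = 510.667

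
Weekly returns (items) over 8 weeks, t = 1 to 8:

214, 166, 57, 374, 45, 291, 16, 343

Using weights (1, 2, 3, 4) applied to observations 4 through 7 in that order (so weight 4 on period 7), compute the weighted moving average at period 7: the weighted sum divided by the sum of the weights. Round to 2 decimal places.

Weighted sum: 1·374 + 2·45 + 3·291 + 4·16 = 374 + 90 + 873 + 64 = 1401
Weight total: 1 + 2 + 3 + 4 = 10
WMA = 1401 / 10 = 140.10

140.10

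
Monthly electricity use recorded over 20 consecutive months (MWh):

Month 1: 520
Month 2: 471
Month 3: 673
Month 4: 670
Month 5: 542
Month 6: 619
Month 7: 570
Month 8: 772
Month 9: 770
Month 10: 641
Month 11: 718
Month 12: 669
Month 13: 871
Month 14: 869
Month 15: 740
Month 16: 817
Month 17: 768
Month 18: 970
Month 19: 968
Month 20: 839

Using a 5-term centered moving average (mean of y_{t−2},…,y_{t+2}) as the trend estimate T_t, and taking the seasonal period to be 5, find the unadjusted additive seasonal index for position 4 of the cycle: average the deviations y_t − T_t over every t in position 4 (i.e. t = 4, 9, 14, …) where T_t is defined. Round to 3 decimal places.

Season position 4 occurs at t = 4, 9, 14 (where T_t is defined).
t=4: T_4 = 595.00000; y_4 − T_4 = 670 − 595.00000 = 75.00000
t=9: T_9 = 694.20000; y_9 − T_9 = 770 − 694.20000 = 75.80000
t=14: T_14 = 793.20000; y_14 − T_14 = 869 − 793.20000 = 75.80000
Mean deviation: (75.00000 + 75.80000 + 75.80000) / 3 = 75.533

75.533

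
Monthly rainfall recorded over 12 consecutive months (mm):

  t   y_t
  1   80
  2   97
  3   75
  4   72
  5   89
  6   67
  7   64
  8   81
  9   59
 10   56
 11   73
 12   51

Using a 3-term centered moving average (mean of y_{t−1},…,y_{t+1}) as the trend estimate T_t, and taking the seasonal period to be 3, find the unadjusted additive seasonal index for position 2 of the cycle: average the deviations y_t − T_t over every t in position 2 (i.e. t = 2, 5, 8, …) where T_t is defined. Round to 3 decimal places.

13.000

Season position 2 occurs at t = 2, 5, 8, 11 (where T_t is defined).
t=2: T_2 = 84.00000; y_2 − T_2 = 97 − 84.00000 = 13.00000
t=5: T_5 = 76.00000; y_5 − T_5 = 89 − 76.00000 = 13.00000
t=8: T_8 = 68.00000; y_8 − T_8 = 81 − 68.00000 = 13.00000
t=11: T_11 = 60.00000; y_11 − T_11 = 73 − 60.00000 = 13.00000
Mean deviation: (13.00000 + 13.00000 + 13.00000 + 13.00000) / 4 = 13.000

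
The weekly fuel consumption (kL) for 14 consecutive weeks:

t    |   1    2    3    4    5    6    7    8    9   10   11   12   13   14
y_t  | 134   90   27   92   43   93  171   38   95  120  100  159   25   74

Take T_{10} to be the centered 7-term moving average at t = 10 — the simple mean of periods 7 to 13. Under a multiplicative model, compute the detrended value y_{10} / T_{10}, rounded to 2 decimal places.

1.19

Trend T_10 = (171 + 38 + 95 + 120 + 100 + 159 + 25) / 7 = 708/7 = 101.1429
Ratio to trend: 120 / 101.1429 = 1.19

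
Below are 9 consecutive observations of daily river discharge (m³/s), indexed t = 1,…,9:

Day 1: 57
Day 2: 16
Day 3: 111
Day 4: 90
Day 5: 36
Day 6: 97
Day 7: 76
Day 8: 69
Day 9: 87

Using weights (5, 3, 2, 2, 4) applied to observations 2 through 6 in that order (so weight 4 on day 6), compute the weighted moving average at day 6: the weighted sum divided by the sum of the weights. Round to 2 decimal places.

65.81

Weighted sum: 5·16 + 3·111 + 2·90 + 2·36 + 4·97 = 80 + 333 + 180 + 72 + 388 = 1053
Weight total: 5 + 3 + 2 + 2 + 4 = 16
WMA = 1053 / 16 = 65.81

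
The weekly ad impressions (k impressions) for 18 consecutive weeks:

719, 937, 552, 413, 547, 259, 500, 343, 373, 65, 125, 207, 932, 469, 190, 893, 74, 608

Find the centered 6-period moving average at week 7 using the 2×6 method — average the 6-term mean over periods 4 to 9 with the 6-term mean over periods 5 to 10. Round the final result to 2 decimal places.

Sum over 4–9: 413 + 547 + 259 + 500 + 343 + 373 = 2435
Sum over 5–10: 547 + 259 + 500 + 343 + 373 + 65 = 2087
CMA at t=7 = (2435 + 2087) / (2·6) = 4522 / 12 = 376.83

376.83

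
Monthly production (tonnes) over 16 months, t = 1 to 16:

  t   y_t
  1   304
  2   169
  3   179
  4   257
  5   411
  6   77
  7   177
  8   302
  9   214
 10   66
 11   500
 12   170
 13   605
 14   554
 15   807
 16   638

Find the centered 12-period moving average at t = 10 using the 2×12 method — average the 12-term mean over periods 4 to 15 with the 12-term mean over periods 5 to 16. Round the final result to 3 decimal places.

Sum over 4–15: 257 + 411 + 77 + 177 + 302 + 214 + 66 + 500 + 170 + 605 + 554 + 807 = 4140
Sum over 5–16: 411 + 77 + 177 + 302 + 214 + 66 + 500 + 170 + 605 + 554 + 807 + 638 = 4521
CMA at t=10 = (4140 + 4521) / (2·12) = 8661 / 24 = 360.875

360.875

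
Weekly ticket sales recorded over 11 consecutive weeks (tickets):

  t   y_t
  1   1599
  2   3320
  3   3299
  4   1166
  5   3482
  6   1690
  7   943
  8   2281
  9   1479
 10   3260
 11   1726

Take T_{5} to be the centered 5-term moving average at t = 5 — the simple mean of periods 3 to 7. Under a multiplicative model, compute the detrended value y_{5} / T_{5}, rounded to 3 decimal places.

1.646

Trend T_5 = (3299 + 1166 + 3482 + 1690 + 943) / 5 = 10580/5 = 2116.00000
Ratio to trend: 3482 / 2116.00000 = 1.646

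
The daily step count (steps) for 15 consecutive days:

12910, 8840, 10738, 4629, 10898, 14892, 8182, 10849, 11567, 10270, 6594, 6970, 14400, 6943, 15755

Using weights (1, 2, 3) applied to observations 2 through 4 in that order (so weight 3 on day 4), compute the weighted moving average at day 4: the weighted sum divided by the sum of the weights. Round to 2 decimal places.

7367.17

Weighted sum: 1·8840 + 2·10738 + 3·4629 = 8840 + 21476 + 13887 = 44203
Weight total: 1 + 2 + 3 = 6
WMA = 44203 / 6 = 7367.17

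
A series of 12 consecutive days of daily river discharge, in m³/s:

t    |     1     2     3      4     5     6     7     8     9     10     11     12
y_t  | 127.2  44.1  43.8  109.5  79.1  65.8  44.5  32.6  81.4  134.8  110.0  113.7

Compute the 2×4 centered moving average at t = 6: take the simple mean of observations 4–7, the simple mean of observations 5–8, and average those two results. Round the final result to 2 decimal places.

Sum over 4–7: 109.5 + 79.1 + 65.8 + 44.5 = 298.9
Sum over 5–8: 79.1 + 65.8 + 44.5 + 32.6 = 222.0
CMA at t=6 = (298.9 + 222.0) / (2·4) = 520.9 / 8 = 65.11

65.11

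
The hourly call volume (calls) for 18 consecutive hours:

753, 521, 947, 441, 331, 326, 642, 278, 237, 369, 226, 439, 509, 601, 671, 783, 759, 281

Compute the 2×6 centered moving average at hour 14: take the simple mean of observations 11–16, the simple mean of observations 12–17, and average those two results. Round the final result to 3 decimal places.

Sum over 11–16: 226 + 439 + 509 + 601 + 671 + 783 = 3229
Sum over 12–17: 439 + 509 + 601 + 671 + 783 + 759 = 3762
CMA at t=14 = (3229 + 3762) / (2·6) = 6991 / 12 = 582.583

582.583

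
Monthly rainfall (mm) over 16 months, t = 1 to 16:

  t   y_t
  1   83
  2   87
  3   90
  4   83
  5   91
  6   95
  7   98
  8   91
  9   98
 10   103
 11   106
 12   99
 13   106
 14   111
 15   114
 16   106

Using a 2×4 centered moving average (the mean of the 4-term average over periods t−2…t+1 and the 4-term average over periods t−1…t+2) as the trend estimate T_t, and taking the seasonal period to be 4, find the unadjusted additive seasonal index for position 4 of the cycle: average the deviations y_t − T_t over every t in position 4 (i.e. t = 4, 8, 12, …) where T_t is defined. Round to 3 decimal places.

-5.583

Season position 4 occurs at t = 4, 8, 12 (where T_t is defined).
t=4: T_4 = 88.75000; y_4 − T_4 = 83 − 88.75000 = -5.75000
t=8: T_8 = 96.50000; y_8 − T_8 = 91 − 96.50000 = -5.50000
t=12: T_12 = 104.50000; y_12 − T_12 = 99 − 104.50000 = -5.50000
Mean deviation: (-5.75000 + -5.50000 + -5.50000) / 3 = -5.583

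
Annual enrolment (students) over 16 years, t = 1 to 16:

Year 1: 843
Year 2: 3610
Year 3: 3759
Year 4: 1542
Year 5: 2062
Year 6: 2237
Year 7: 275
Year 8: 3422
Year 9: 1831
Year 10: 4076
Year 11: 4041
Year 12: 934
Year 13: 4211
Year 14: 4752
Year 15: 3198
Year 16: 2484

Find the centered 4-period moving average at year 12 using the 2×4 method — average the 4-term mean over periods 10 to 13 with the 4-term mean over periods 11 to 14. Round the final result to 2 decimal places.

3400.00

Sum over 10–13: 4076 + 4041 + 934 + 4211 = 13262
Sum over 11–14: 4041 + 934 + 4211 + 4752 = 13938
CMA at t=12 = (13262 + 13938) / (2·4) = 27200 / 8 = 3400.00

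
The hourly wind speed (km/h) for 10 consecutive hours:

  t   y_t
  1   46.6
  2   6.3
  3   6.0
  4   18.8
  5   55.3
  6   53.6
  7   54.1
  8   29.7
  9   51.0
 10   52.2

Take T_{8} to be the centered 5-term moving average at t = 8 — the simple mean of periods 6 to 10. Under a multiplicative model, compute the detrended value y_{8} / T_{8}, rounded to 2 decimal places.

0.62

Trend T_8 = (53.6 + 54.1 + 29.7 + 51.0 + 52.2) / 5 = 240.6/5 = 48.1200
Ratio to trend: 29.7 / 48.1200 = 0.62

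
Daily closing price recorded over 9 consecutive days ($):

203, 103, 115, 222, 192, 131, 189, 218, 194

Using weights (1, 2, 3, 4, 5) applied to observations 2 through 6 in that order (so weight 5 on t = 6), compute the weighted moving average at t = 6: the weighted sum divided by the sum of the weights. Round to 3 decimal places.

161.467

Weighted sum: 1·103 + 2·115 + 3·222 + 4·192 + 5·131 = 103 + 230 + 666 + 768 + 655 = 2422
Weight total: 1 + 2 + 3 + 4 + 5 = 15
WMA = 2422 / 15 = 161.467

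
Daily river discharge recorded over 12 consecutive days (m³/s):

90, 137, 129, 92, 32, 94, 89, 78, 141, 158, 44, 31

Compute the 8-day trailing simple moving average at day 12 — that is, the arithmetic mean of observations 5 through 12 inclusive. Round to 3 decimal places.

Sum of periods 5–12: 32 + 94 + 89 + 78 + 141 + 158 + 44 + 31 = 667
Divide by 8: 667 / 8 = 83.375

83.375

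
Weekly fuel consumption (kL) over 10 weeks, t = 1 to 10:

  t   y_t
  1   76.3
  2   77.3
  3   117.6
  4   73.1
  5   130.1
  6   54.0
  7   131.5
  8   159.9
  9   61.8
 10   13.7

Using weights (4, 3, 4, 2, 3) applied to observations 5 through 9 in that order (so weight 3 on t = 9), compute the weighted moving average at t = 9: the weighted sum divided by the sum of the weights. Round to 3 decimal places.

Weighted sum: 4·130.1 + 3·54.0 + 4·131.5 + 2·159.9 + 3·61.8 = 520.4 + 162.0 + 526.0 + 319.8 + 185.4 = 1713.6
Weight total: 4 + 3 + 4 + 2 + 3 = 16
WMA = 1713.6 / 16 = 107.100

107.100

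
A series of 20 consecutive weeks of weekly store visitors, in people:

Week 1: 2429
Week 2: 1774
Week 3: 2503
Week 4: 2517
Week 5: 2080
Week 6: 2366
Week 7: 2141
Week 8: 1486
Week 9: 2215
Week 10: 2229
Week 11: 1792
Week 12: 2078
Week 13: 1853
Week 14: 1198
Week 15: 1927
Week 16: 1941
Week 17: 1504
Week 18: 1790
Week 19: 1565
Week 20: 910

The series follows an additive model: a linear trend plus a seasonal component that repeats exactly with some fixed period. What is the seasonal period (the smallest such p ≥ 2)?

6

First differences y_{t+1} − y_t: -655, 729, 14, -437, 286, -225, -655, 729, 14, -437, 286, -225, -655, 729, …
The difference pattern repeats every 6 terms and not for any smaller step, so p = 6.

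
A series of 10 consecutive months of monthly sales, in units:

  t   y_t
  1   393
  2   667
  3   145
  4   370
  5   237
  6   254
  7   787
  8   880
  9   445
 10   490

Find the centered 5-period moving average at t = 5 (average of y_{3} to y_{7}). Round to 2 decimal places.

358.60

Sum of periods 3–7: 145 + 370 + 237 + 254 + 787 = 1793
Divide by 5: 1793 / 5 = 358.60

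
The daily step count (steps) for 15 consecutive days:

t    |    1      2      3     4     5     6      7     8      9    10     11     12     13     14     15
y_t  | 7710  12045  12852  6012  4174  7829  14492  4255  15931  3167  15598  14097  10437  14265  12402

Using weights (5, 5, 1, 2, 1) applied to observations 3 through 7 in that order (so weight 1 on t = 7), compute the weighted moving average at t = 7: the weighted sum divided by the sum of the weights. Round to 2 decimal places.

Weighted sum: 5·12852 + 5·6012 + 1·4174 + 2·7829 + 1·14492 = 64260 + 30060 + 4174 + 15658 + 14492 = 128644
Weight total: 5 + 5 + 1 + 2 + 1 = 14
WMA = 128644 / 14 = 9188.86

9188.86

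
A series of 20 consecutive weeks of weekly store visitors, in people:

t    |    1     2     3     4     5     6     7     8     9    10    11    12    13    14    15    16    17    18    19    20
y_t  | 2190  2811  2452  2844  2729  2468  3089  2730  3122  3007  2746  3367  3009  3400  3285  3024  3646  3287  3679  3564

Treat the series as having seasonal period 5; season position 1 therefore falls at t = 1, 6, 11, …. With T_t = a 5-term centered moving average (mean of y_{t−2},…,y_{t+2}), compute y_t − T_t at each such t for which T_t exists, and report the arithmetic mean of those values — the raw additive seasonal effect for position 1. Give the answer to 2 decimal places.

-304.20

Season position 1 occurs at t = 6, 11, 16 (where T_t is defined).
t=6: T_6 = 2772.0000; y_6 − T_6 = 2468 − 2772.0000 = -304.0000
t=11: T_11 = 3050.2000; y_11 − T_11 = 2746 − 3050.2000 = -304.2000
t=16: T_16 = 3328.4000; y_16 − T_16 = 3024 − 3328.4000 = -304.4000
Mean deviation: (-304.0000 + -304.2000 + -304.4000) / 3 = -304.20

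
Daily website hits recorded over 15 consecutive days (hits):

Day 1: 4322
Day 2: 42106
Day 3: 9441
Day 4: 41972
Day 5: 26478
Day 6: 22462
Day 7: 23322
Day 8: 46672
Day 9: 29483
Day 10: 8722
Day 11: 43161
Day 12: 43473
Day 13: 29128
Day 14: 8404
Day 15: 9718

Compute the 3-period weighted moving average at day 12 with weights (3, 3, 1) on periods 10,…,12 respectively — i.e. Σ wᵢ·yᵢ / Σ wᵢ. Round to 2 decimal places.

28446.00

Weighted sum: 3·8722 + 3·43161 + 1·43473 = 26166 + 129483 + 43473 = 199122
Weight total: 3 + 3 + 1 = 7
WMA = 199122 / 7 = 28446.00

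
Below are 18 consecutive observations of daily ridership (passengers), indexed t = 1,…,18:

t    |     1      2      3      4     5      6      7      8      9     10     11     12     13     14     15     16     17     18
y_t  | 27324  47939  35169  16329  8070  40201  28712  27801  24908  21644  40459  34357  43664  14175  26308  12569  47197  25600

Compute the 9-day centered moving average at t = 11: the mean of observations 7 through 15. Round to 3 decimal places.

Sum of periods 7–15: 28712 + 27801 + 24908 + 21644 + 40459 + 34357 + 43664 + 14175 + 26308 = 262028
Divide by 9: 262028 / 9 = 29114.222

29114.222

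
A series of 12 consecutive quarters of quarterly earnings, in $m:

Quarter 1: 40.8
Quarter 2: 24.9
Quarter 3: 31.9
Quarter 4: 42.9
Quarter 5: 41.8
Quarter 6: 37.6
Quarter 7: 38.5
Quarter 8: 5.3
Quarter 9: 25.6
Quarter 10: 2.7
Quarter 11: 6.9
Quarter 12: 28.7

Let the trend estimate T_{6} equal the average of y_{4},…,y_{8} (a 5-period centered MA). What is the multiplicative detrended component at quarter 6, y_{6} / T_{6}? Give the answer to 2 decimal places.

1.13

Trend T_6 = (42.9 + 41.8 + 37.6 + 38.5 + 5.3) / 5 = 166.1/5 = 33.2200
Ratio to trend: 37.6 / 33.2200 = 1.13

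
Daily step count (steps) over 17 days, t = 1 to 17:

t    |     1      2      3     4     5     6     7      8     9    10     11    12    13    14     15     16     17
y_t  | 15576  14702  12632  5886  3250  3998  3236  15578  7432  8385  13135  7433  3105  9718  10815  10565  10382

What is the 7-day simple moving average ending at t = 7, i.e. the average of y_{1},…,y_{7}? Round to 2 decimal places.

8468.57

Sum of periods 1–7: 15576 + 14702 + 12632 + 5886 + 3250 + 3998 + 3236 = 59280
Divide by 7: 59280 / 7 = 8468.57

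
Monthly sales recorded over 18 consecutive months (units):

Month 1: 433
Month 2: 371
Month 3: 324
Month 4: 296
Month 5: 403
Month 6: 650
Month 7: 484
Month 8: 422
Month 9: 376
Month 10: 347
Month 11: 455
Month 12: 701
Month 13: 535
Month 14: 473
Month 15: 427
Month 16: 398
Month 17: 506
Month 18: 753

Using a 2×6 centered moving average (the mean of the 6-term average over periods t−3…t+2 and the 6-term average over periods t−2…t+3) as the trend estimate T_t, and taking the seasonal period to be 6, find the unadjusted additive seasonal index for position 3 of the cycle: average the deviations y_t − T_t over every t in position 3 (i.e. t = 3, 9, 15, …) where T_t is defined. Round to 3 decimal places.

Season position 3 occurs at t = 9, 15 (where T_t is defined).
t=9: T_9 = 459.91667; y_9 − T_9 = 376 − 459.91667 = -83.91667
t=15: T_15 = 511.00000; y_15 − T_15 = 427 − 511.00000 = -84.00000
Mean deviation: (-83.91667 + -84.00000) / 2 = -83.958

-83.958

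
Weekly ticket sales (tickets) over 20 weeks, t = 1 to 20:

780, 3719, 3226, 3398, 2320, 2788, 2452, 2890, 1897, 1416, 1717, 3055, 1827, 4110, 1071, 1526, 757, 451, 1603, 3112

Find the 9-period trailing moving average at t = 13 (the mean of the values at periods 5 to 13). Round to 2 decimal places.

2262.44

Sum of periods 5–13: 2320 + 2788 + 2452 + 2890 + 1897 + 1416 + 1717 + 3055 + 1827 = 20362
Divide by 9: 20362 / 9 = 2262.44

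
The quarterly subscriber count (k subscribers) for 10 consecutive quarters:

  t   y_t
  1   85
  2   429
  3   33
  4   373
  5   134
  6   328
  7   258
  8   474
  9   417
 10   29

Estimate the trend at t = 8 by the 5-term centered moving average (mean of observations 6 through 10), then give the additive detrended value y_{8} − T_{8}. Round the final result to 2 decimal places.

Trend T_8 = (328 + 258 + 474 + 417 + 29) / 5 = 1506/5 = 301.2000
Detrended value: 474 − 301.2000 = 172.80

172.80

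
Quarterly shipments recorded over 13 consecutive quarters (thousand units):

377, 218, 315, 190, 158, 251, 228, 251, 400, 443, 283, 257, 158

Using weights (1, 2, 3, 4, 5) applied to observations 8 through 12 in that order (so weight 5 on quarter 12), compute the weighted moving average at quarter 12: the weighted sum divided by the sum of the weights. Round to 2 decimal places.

319.80

Weighted sum: 1·251 + 2·400 + 3·443 + 4·283 + 5·257 = 251 + 800 + 1329 + 1132 + 1285 = 4797
Weight total: 1 + 2 + 3 + 4 + 5 = 15
WMA = 4797 / 15 = 319.80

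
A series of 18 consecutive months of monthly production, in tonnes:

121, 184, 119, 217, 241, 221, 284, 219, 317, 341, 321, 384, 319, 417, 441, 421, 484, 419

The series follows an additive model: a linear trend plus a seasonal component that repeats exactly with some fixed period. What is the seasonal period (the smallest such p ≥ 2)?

First differences y_{t+1} − y_t: 63, -65, 98, 24, -20, 63, -65, 98, 24, -20, 63, -65, …
The difference pattern repeats every 5 terms and not for any smaller step, so p = 5.

5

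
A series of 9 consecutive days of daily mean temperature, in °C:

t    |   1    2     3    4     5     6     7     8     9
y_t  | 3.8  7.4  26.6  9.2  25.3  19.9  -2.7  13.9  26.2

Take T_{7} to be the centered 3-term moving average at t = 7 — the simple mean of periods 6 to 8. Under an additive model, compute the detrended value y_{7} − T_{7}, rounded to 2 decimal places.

-13.07

Trend T_7 = (19.9 + (-2.7) + 13.9) / 3 = 31.1/3 = 10.3667
Detrended value: -2.7 − 10.3667 = -13.07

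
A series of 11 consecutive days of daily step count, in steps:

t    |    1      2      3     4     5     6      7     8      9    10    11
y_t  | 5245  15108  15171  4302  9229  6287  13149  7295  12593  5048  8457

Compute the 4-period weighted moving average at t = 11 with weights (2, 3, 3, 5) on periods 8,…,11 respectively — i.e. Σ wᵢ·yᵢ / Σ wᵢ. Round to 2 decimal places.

8446.00

Weighted sum: 2·7295 + 3·12593 + 3·5048 + 5·8457 = 14590 + 37779 + 15144 + 42285 = 109798
Weight total: 2 + 3 + 3 + 5 = 13
WMA = 109798 / 13 = 8446.00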